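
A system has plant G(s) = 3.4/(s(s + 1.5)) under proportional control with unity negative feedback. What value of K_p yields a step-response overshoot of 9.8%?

From %OS = 100·exp(−πζ/√(1−ζ²)) = 9.8%, ζ = −ln(0.098)/√(π²+ln²(0.098)) = 0.5945.
Characteristic equation s² + 1.5s + 3.4K_p = 0 gives ζ = 1.5/(2√(3.4K_p)).
Setting ζ = 0.5945: √(3.4K_p) = 1.5/(2·0.5945) = 1.262, so K_p = 1.591/3.4 = 0.468.

K_p = 0.468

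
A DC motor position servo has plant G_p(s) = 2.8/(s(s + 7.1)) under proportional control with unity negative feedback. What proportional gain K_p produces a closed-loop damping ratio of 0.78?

Closed-loop characteristic equation: s² + 7.1s + K_p·2.8 = 0.
So ω_n = √(2.8K_p) and 2ζω_n = 7.1, giving ζ = 7.1/(2√(2.8K_p)).
Setting ζ = 0.78: √(2.8K_p) = 7.1/(2·0.78) = 4.551, so K_p = 20.71/2.8 = 7.4.

K_p = 7.4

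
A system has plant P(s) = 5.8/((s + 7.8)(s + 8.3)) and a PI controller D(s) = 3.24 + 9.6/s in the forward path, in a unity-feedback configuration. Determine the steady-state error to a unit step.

0

The open loop D(s)P(s) has a pole at the origin (type 1), so the static position error constant is infinite and e_ss = 1/(1+∞) = 0.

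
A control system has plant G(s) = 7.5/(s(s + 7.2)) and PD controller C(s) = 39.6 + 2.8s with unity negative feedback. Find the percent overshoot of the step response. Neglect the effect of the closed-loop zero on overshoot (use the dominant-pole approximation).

Forward path: (39.6 + 2.8s)·7.5/(s(s+7.2)). The closed-loop characteristic equation is s² + (7.2 + 7.5·2.8)s + 7.5·39.6 = 0.
That is s² + 28.2s + 297 = 0, so ω_n = 17.23 rad/s and ζ = 28.2/(2·17.23) = 0.8182.
%OS = 100·exp(−πζ/√(1−ζ²)) = 1.14%.

1.14%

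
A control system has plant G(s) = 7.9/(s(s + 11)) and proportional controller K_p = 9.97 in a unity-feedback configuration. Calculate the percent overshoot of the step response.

8.37%

The closed-loop denominator s² + 11s + 78.76 gives ω_n = √78.76 = 8.875 and ζ = 11/(2ω_n) = 0.6197.
%OS = 100·exp(−πζ/√(1−ζ²)) = 100·exp(−π·0.6197/√0.6159) = 8.37%.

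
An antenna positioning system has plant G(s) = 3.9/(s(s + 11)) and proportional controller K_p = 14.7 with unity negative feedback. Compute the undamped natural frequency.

ω_n = 7.57 rad/s

1 + K_p·G(s) = 0 gives s² + 11s + 57.33 = 0.
So ω_n² = 57.33 ⇒ ω_n = 7.572 rad/s, and ζ = 11/(2ω_n) = 0.726.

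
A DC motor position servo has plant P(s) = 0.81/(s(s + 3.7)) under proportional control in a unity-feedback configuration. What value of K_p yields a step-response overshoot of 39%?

K_p = 51.3

From %OS = 100·exp(−πζ/√(1−ζ²)) = 39%, ζ = −ln(0.39)/√(π²+ln²(0.39)) = 0.2871.
Characteristic equation s² + 3.7s + 0.81K_p = 0 gives ζ = 3.7/(2√(0.81K_p)).
Setting ζ = 0.2871: √(0.81K_p) = 3.7/(2·0.2871) = 6.444, so K_p = 41.52/0.81 = 51.3.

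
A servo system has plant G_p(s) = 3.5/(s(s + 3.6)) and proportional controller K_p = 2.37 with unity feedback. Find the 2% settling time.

From 1 + K_pG_p(s) = 0: s² + 3.6s + 8.295 = 0 ⇒ ω_n = 2.88, ζ = 0.625.
2% settling time T_s ≈ 4/(ζω_n) = 4/1.8 = 2.22 s.

T_s ≈ 2.22 s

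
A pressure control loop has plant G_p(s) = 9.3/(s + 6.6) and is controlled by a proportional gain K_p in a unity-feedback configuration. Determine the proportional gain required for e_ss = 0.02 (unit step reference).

K_p = 34.8

The loop is type 0, so e_ss(step) = 1/(1 + K_pos) with K_pos = K_p·G_p(0).
G_p(0) = 1.409. Require 1/(1 + K_p·1.409) = 0.02, so 1 + 1.409·K_p = 50.
K_p = (50 − 1)/1.409 = 34.8.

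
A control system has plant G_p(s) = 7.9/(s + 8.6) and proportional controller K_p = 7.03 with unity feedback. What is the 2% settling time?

Closed-loop transfer function: T(s) = K_p·G_p(s)/(1 + K_p·G_p(s)) = 55.54/(s + 8.6 + 55.54) = 55.54/(s + 64.14).
Time constant τ = 1/64.14 = 0.01559 s, so the 2% settling time is about 4τ = 0.0624 s.

T_s ≈ 0.0624 s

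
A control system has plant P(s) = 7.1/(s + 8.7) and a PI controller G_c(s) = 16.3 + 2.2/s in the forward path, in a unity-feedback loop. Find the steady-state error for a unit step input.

The open loop G_c(s)P(s) has a pole at the origin (type 1), so the static position error constant is infinite and e_ss = 1/(1+∞) = 0.

0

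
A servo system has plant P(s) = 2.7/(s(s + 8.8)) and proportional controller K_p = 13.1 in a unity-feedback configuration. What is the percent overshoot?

The closed-loop denominator s² + 8.8s + 35.37 gives ω_n = √35.37 = 5.947 and ζ = 8.8/(2ω_n) = 0.7398.
%OS = 100·exp(−πζ/√(1−ζ²)) = 100·exp(−π·0.7398/√0.4526) = 3.16%.

3.16%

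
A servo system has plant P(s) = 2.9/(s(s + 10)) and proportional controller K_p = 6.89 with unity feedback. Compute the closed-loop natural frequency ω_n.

The closed-loop denominator is s(s+10) + 6.89·2.9 = s² + 10s + 19.98.
So ω_n² = 19.98 ⇒ ω_n = 4.47 rad/s, and ζ = 10/(2ω_n) = 1.12.

ω_n = 4.47 rad/s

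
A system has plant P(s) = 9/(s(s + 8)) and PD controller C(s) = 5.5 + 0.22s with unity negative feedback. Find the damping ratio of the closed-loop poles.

Forward path: (5.5 + 0.22s)·9/(s(s+8)). The closed-loop characteristic equation is s² + (8 + 9·0.22)s + 9·5.5 = 0.
That is s² + 9.98s + 49.5 = 0, so ω_n = 7.036 rad/s and ζ = 9.98/(2·7.036) = 0.7092.

ζ = 0.709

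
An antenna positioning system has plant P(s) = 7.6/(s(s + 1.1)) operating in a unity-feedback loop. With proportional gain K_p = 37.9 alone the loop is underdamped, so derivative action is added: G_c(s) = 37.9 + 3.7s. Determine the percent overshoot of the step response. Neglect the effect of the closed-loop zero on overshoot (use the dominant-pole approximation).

0.492%

Forward path: (37.9 + 3.7s)·7.6/(s(s+1.1)). The closed-loop characteristic equation is s² + (1.1 + 7.6·3.7)s + 7.6·37.9 = 0.
That is s² + 29.22s + 288 = 0, so ω_n = 16.97 rad/s and ζ = 29.22/(2·16.97) = 0.8608.
%OS = 100·exp(−πζ/√(1−ζ²)) = 0.492%.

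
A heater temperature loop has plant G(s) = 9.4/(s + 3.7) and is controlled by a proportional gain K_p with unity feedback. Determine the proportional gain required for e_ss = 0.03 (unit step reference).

For a type-0 loop with proportional control, e_ss = 1/(1 + K_p·G(0)).
G(0) = 2.541. Require 1/(1 + K_p·2.541) = 0.03, so 1 + 2.541·K_p = 33.33.
K_p = (33.33 − 1)/2.541 = 12.7.

K_p = 12.7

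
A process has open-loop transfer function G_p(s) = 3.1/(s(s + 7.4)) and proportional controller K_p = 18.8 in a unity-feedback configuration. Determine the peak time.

From 1 + K_pG_p(s) = 0: s² + 7.4s + 58.28 = 0 ⇒ ω_n = 7.634, ζ = 0.4847.
Damped frequency ω_d = ω_n√(1−ζ²) = 6.678 rad/s, so peak time T_p = π/ω_d = 0.47 s.

T_p = 0.47 s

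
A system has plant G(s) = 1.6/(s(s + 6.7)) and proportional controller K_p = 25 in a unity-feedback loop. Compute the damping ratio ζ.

1 + K_p·G(s) = 0 gives s² + 6.7s + 40 = 0.
So ω_n² = 40 ⇒ ω_n = 6.325 rad/s, and ζ = 6.7/(2ω_n) = 0.53.

ζ = 0.53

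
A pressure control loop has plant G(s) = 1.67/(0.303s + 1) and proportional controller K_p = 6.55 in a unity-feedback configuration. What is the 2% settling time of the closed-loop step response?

T_s ≈ 0.102 s

Closed loop: T(s) = K_p·G/(1+K_p·G) = 10.94/(0.303s + 1 + 10.94), with pole at s = −(1 + 10.94)/0.303 = −39.4.
τ = 1/39.4 = 0.02538 s, so 2% settling time ≈ 4τ = 0.102 s.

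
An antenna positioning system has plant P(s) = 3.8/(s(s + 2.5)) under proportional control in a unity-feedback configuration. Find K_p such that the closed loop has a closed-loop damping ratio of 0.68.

K_p = 0.889

Closed-loop characteristic equation: s² + 2.5s + K_p·3.8 = 0.
So ω_n = √(3.8K_p) and 2ζω_n = 2.5, giving ζ = 2.5/(2√(3.8K_p)).
Setting ζ = 0.68: √(3.8K_p) = 2.5/(2·0.68) = 1.838, so K_p = 3.379/3.8 = 0.889.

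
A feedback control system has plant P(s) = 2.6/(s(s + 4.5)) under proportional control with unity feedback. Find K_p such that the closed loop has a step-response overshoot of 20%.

K_p = 9.37

From %OS = 100·exp(−πζ/√(1−ζ²)) = 20%, ζ = −ln(0.2)/√(π²+ln²(0.2)) = 0.4559.
Characteristic equation s² + 4.5s + 2.6K_p = 0 gives ζ = 4.5/(2√(2.6K_p)).
Setting ζ = 0.4559: √(2.6K_p) = 4.5/(2·0.4559) = 4.935, so K_p = 24.35/2.6 = 9.37.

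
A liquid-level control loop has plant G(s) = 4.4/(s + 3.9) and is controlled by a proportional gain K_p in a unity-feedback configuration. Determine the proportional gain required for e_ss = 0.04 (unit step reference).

K_p = 21.3

Steady-state error for a unit step on this type-0 loop is 1/(1 + K_p·G(0)).
G(0) = 1.128. Require 1/(1 + K_p·1.128) = 0.04, so 1 + 1.128·K_p = 25.
K_p = (25 − 1)/1.128 = 21.3.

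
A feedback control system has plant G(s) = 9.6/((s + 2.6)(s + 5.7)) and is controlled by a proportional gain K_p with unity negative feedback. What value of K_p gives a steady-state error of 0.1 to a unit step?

For a type-0 loop with proportional control, e_ss = 1/(1 + K_p·G(0)).
G(0) = 0.6478. Require 1/(1 + K_p·0.6478) = 0.1, so 1 + 0.6478·K_p = 10.
K_p = (10 − 1)/0.6478 = 13.9.

K_p = 13.9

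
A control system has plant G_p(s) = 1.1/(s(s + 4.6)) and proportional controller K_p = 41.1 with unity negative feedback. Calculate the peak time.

T_p = 0.497 s

Closed-loop characteristic equation: s² + 4.6s + 45.21 = 0, so ω_n = 6.724 rad/s and ζ = 4.6/(2·6.724) = 0.3421.
Damped frequency ω_d = ω_n√(1−ζ²) = 6.318 rad/s, so peak time T_p = π/ω_d = 0.497 s.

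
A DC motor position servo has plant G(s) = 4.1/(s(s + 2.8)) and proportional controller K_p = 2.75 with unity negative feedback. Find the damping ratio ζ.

The closed-loop denominator is s(s+2.8) + 2.75·4.1 = s² + 2.8s + 11.27.
Matching s² + 2ζω_n s + ω_n²: ω_n = √11.27 = 3.358 rad/s and 2ζω_n = 2.8, so ζ = 2.8/(2·3.358) = 0.417.

ζ = 0.417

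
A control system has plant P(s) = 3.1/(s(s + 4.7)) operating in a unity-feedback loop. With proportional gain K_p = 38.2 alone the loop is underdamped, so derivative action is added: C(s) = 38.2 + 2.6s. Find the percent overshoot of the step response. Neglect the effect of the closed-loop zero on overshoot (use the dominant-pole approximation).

10.3%

Forward path: (38.2 + 2.6s)·3.1/(s(s+4.7)). The closed-loop characteristic equation is s² + (4.7 + 3.1·2.6)s + 3.1·38.2 = 0.
That is s² + 12.76s + 118.4 = 0, so ω_n = 10.88 rad/s and ζ = 12.76/(2·10.88) = 0.5863.
%OS = 100·exp(−πζ/√(1−ζ²)) = 10.3%.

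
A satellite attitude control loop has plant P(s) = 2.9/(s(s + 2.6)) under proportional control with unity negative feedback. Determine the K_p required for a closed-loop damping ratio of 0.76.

Closed-loop characteristic equation: s² + 2.6s + K_p·2.9 = 0.
So ω_n = √(2.9K_p) and 2ζω_n = 2.6, giving ζ = 2.6/(2√(2.9K_p)).
Setting ζ = 0.76: √(2.9K_p) = 2.6/(2·0.76) = 1.711, so K_p = 2.926/2.9 = 1.01.

K_p = 1.01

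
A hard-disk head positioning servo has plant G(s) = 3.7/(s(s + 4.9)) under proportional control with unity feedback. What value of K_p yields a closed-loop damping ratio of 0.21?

Closed-loop characteristic equation: s² + 4.9s + K_p·3.7 = 0.
So ω_n = √(3.7K_p) and 2ζω_n = 4.9, giving ζ = 4.9/(2√(3.7K_p)).
Setting ζ = 0.21: √(3.7K_p) = 4.9/(2·0.21) = 11.67, so K_p = 136.1/3.7 = 36.8.

K_p = 36.8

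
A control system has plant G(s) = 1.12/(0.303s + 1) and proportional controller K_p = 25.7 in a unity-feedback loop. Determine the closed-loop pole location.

s = -98.3

Closed loop: T(s) = K_p·G/(1+K_p·G) = 28.78/(0.303s + 1 + 28.78), with pole at s = −(1 + 28.78)/0.303 = −98.3.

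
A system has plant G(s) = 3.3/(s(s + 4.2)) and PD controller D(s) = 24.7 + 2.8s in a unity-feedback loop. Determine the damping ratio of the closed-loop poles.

ζ = 0.744

Forward path: (24.7 + 2.8s)·3.3/(s(s+4.2)). The closed-loop characteristic equation is s² + (4.2 + 3.3·2.8)s + 3.3·24.7 = 0.
That is s² + 13.44s + 81.51 = 0, so ω_n = 9.028 rad/s and ζ = 13.44/(2·9.028) = 0.7443.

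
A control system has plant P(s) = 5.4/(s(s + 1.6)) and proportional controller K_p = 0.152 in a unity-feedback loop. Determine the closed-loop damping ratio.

ζ = 0.883

With unity feedback the closed-loop characteristic equation is s² + 1.6s + 0.152·5.4 = s² + 1.6s + 0.8208 = 0.
Matching s² + 2ζω_n s + ω_n²: ω_n = √0.8208 = 0.906 rad/s and 2ζω_n = 1.6, so ζ = 1.6/(2·0.906) = 0.883.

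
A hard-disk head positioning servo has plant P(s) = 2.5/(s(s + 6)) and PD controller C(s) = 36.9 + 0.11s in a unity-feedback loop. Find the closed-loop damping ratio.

Forward path: (36.9 + 0.11s)·2.5/(s(s+6)). The closed-loop characteristic equation is s² + (6 + 2.5·0.11)s + 2.5·36.9 = 0.
That is s² + 6.275s + 92.25 = 0, so ω_n = 9.605 rad/s and ζ = 6.275/(2·9.605) = 0.3267.

ζ = 0.327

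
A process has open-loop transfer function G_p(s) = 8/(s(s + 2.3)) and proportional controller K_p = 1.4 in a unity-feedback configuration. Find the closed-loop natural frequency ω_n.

ω_n = 3.35 rad/s

The closed-loop denominator is s(s+2.3) + 1.4·8 = s² + 2.3s + 11.2.
Matching s² + 2ζω_n s + ω_n²: ω_n = √11.2 = 3.347 rad/s and 2ζω_n = 2.3, so ζ = 2.3/(2·3.347) = 0.344.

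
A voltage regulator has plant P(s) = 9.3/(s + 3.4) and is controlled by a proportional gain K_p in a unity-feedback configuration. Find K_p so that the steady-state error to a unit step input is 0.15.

K_p = 2.07

For a type-0 loop with proportional control, e_ss = 1/(1 + K_p·P(0)).
P(0) = 2.735. Require 1/(1 + K_p·2.735) = 0.15, so 1 + 2.735·K_p = 6.667.
K_p = (6.667 − 1)/2.735 = 2.07.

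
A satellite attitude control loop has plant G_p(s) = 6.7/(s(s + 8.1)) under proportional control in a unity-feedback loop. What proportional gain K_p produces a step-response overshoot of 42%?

From %OS = 100·exp(−πζ/√(1−ζ²)) = 42%, ζ = −ln(0.42)/√(π²+ln²(0.42)) = 0.2662.
Characteristic equation s² + 8.1s + 6.7K_p = 0 gives ζ = 8.1/(2√(6.7K_p)).
Setting ζ = 0.2662: √(6.7K_p) = 8.1/(2·0.2662) = 15.22, so K_p = 231.5/6.7 = 34.6.

K_p = 34.6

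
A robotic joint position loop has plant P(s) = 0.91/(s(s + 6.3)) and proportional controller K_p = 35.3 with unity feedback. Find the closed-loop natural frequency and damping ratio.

ω_n = 5.67 rad/s, ζ = 0.556

1 + K_p·P(s) = 0 gives s² + 6.3s + 32.12 = 0.
Matching s² + 2ζω_n s + ω_n²: ω_n = √32.12 = 5.668 rad/s and 2ζω_n = 6.3, so ζ = 6.3/(2·5.668) = 0.556.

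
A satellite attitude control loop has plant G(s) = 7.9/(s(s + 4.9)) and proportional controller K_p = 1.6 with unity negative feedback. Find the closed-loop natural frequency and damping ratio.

1 + K_p·G(s) = 0 gives s² + 4.9s + 12.64 = 0.
Matching s² + 2ζω_n s + ω_n²: ω_n = √12.64 = 3.555 rad/s and 2ζω_n = 4.9, so ζ = 4.9/(2·3.555) = 0.689.

ω_n = 3.56 rad/s, ζ = 0.689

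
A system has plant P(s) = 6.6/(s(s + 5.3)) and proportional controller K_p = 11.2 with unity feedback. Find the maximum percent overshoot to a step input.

36.1%

From 1 + K_pP(s) = 0: s² + 5.3s + 73.92 = 0 ⇒ ω_n = 8.598, ζ = 0.3082.
%OS = 100·exp(−πζ/√(1−ζ²)) = 100·exp(−π·0.3082/√0.905) = 36.1%.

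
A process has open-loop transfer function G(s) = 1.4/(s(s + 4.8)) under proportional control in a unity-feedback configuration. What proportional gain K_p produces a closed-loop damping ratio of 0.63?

K_p = 10.4

Closed-loop characteristic equation: s² + 4.8s + K_p·1.4 = 0.
So ω_n = √(1.4K_p) and 2ζω_n = 4.8, giving ζ = 4.8/(2√(1.4K_p)).
Setting ζ = 0.63: √(1.4K_p) = 4.8/(2·0.63) = 3.81, so K_p = 14.51/1.4 = 10.4.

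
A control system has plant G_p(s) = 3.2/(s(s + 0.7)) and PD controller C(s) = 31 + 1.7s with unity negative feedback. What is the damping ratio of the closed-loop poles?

Forward path: (31 + 1.7s)·3.2/(s(s+0.7)). The closed-loop characteristic equation is s² + (0.7 + 3.2·1.7)s + 3.2·31 = 0.
That is s² + 6.14s + 99.2 = 0, so ω_n = 9.96 rad/s and ζ = 6.14/(2·9.96) = 0.3082.

ζ = 0.308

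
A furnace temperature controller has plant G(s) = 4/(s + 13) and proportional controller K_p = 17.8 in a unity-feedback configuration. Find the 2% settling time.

Closed-loop transfer function: T(s) = K_p·G(s)/(1 + K_p·G(s)) = 71.2/(s + 13 + 71.2) = 71.2/(s + 84.2).
Time constant τ = 1/84.2 = 0.01188 s, so the 2% settling time is about 4τ = 0.0475 s.

T_s ≈ 0.0475 s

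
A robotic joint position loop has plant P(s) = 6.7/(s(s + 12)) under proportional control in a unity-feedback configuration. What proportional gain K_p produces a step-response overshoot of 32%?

K_p = 46.2

From %OS = 100·exp(−πζ/√(1−ζ²)) = 32%, ζ = −ln(0.32)/√(π²+ln²(0.32)) = 0.341.
Characteristic equation s² + 12s + 6.7K_p = 0 gives ζ = 12/(2√(6.7K_p)).
Setting ζ = 0.341: √(6.7K_p) = 12/(2·0.341) = 17.6, so K_p = 309.7/6.7 = 46.2.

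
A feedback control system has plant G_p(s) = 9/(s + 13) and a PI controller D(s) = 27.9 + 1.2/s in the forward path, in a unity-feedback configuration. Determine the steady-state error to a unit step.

The open loop D(s)G_p(s) has a pole at the origin (type 1), so the static position error constant is infinite and e_ss = 1/(1+∞) = 0.

0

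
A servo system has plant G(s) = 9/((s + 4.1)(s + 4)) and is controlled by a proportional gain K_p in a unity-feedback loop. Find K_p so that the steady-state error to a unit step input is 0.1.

For a type-0 loop with proportional control, e_ss = 1/(1 + K_p·G(0)).
G(0) = 0.5488. Require 1/(1 + K_p·0.5488) = 0.1, so 1 + 0.5488·K_p = 10.
K_p = (10 − 1)/0.5488 = 16.4.

K_p = 16.4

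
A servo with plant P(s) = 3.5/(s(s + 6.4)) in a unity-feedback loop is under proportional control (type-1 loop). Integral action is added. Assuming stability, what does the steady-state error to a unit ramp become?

0

The integrator raises the loop to type 2, so K_v → ∞ and e_ss to a ramp is zero.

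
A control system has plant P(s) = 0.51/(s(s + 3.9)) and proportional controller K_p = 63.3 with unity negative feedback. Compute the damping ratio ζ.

ζ = 0.343

1 + K_p·P(s) = 0 gives s² + 3.9s + 32.28 = 0.
Matching s² + 2ζω_n s + ω_n²: ω_n = √32.28 = 5.682 rad/s and 2ζω_n = 3.9, so ζ = 3.9/(2·5.682) = 0.343.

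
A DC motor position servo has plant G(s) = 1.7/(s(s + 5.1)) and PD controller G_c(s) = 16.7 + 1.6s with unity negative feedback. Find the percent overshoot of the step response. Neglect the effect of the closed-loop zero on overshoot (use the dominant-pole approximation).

Forward path: (16.7 + 1.6s)·1.7/(s(s+5.1)). The closed-loop characteristic equation is s² + (5.1 + 1.7·1.6)s + 1.7·16.7 = 0.
That is s² + 7.82s + 28.39 = 0, so ω_n = 5.328 rad/s and ζ = 7.82/(2·5.328) = 0.7338.
%OS = 100·exp(−πζ/√(1−ζ²)) = 3.36%.

3.36%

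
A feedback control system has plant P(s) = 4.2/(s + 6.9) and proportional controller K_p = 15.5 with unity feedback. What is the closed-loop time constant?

τ = 0.0139 s

Closed-loop transfer function: T(s) = K_p·P(s)/(1 + K_p·P(s)) = 65.1/(s + 6.9 + 65.1) = 65.1/(s + 72).
Time constant τ = 1/72 = 0.0139 s.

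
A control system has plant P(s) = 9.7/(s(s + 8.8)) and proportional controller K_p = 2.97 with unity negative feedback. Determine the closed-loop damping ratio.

ζ = 0.82

With unity feedback the closed-loop characteristic equation is s² + 8.8s + 2.97·9.7 = s² + 8.8s + 28.81 = 0.
Matching s² + 2ζω_n s + ω_n²: ω_n = √28.81 = 5.367 rad/s and 2ζω_n = 8.8, so ζ = 8.8/(2·5.367) = 0.82.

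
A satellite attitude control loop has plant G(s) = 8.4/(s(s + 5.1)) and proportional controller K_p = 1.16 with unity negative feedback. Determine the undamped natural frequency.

ω_n = 3.12 rad/s

The closed-loop denominator is s(s+5.1) + 1.16·8.4 = s² + 5.1s + 9.744.
So ω_n² = 9.744 ⇒ ω_n = 3.122 rad/s, and ζ = 5.1/(2ω_n) = 0.817.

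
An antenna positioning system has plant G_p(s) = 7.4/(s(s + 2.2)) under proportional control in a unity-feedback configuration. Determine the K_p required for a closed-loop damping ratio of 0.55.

K_p = 0.541

Closed-loop characteristic equation: s² + 2.2s + K_p·7.4 = 0.
So ω_n = √(7.4K_p) and 2ζω_n = 2.2, giving ζ = 2.2/(2√(7.4K_p)).
Setting ζ = 0.55: √(7.4K_p) = 2.2/(2·0.55) = 2, so K_p = 4/7.4 = 0.541.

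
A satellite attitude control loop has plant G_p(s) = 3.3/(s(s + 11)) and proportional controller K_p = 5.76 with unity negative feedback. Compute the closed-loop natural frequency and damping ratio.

With unity feedback the closed-loop characteristic equation is s² + 11s + 5.76·3.3 = s² + 11s + 19.01 = 0.
So ω_n² = 19.01 ⇒ ω_n = 4.36 rad/s, and ζ = 11/(2ω_n) = 1.26.

ω_n = 4.36 rad/s, ζ = 1.26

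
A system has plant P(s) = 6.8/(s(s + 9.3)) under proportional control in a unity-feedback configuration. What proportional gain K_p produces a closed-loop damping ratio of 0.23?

Closed-loop characteristic equation: s² + 9.3s + K_p·6.8 = 0.
So ω_n = √(6.8K_p) and 2ζω_n = 9.3, giving ζ = 9.3/(2√(6.8K_p)).
Setting ζ = 0.23: √(6.8K_p) = 9.3/(2·0.23) = 20.22, so K_p = 408.7/6.8 = 60.1.

K_p = 60.1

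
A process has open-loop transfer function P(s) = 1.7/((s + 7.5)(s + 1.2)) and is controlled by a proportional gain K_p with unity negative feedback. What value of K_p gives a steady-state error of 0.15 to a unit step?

K_p = 30

Steady-state error for a unit step on this type-0 loop is 1/(1 + K_p·P(0)).
P(0) = 0.1889. Require 1/(1 + K_p·0.1889) = 0.15, so 1 + 0.1889·K_p = 6.667.
K_p = (6.667 − 1)/0.1889 = 30.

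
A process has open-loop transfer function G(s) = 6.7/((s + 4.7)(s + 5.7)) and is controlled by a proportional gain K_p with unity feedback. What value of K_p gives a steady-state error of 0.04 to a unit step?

K_p = 96

The loop is type 0, so e_ss(step) = 1/(1 + K_pos) with K_pos = K_p·G(0).
G(0) = 0.2501. Require 1/(1 + K_p·0.2501) = 0.04, so 1 + 0.2501·K_p = 25.
K_p = (25 − 1)/0.2501 = 96.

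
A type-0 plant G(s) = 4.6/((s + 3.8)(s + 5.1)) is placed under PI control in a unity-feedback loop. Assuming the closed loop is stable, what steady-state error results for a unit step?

The PI controller's integrator makes the forward path type 1, so e_ss to a step is zero.

0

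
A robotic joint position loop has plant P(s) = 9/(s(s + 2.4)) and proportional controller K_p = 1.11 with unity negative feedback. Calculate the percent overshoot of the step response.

Closed-loop characteristic equation: s² + 2.4s + 9.99 = 0, so ω_n = 3.161 rad/s and ζ = 2.4/(2·3.161) = 0.3797.
%OS = 100·exp(−πζ/√(1−ζ²)) = 100·exp(−π·0.3797/√0.8559) = 27.5%.

27.5%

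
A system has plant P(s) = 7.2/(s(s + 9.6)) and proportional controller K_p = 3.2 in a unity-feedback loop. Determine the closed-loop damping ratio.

1 + K_p·P(s) = 0 gives s² + 9.6s + 23.04 = 0.
Matching s² + 2ζω_n s + ω_n²: ω_n = √23.04 = 4.8 rad/s and 2ζω_n = 9.6, so ζ = 9.6/(2·4.8) = 1.

ζ = 1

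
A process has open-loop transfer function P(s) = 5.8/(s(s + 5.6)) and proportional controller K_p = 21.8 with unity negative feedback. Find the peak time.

T_p = 0.288 s

Closed-loop characteristic equation: s² + 5.6s + 126.4 = 0, so ω_n = 11.24 rad/s and ζ = 5.6/(2·11.24) = 0.249.
Damped frequency ω_d = ω_n√(1−ζ²) = 10.89 rad/s, so peak time T_p = π/ω_d = 0.288 s.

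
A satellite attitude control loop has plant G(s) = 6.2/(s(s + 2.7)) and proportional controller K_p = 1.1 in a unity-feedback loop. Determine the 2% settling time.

T_s ≈ 2.96 s

From 1 + K_pG(s) = 0: s² + 2.7s + 6.82 = 0 ⇒ ω_n = 2.612, ζ = 0.5169.
2% settling time T_s ≈ 4/(ζω_n) = 4/1.35 = 2.96 s.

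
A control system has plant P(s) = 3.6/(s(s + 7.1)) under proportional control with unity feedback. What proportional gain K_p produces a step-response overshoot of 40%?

K_p = 44.7

From %OS = 100·exp(−πζ/√(1−ζ²)) = 40%, ζ = −ln(0.4)/√(π²+ln²(0.4)) = 0.28.
Characteristic equation s² + 7.1s + 3.6K_p = 0 gives ζ = 7.1/(2√(3.6K_p)).
Setting ζ = 0.28: √(3.6K_p) = 7.1/(2·0.28) = 12.68, so K_p = 160.7/3.6 = 44.7.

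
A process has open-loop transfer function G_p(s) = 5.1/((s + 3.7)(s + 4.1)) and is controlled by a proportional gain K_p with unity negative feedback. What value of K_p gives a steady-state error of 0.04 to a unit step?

K_p = 71.4

For a type-0 loop with proportional control, e_ss = 1/(1 + K_p·G_p(0)).
G_p(0) = 0.3362. Require 1/(1 + K_p·0.3362) = 0.04, so 1 + 0.3362·K_p = 25.
K_p = (25 − 1)/0.3362 = 71.4.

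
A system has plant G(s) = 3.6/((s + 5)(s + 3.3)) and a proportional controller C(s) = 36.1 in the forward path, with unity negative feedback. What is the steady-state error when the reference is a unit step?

0.113

The loop is type 0. Static position error constant K_pos = C(0)·G(0) = 36.1·0.2182 = 7.876.
Steady-state error to a unit step: e_ss = 1/(1+K_pos) = 1/8.876 = 0.113.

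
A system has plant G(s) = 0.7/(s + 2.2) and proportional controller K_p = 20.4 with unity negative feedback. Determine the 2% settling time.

T_s ≈ 0.243 s

Closed-loop transfer function: T(s) = K_p·G(s)/(1 + K_p·G(s)) = 14.28/(s + 2.2 + 14.28) = 14.28/(s + 16.48).
Time constant τ = 1/16.48 = 0.06068 s, so the 2% settling time is about 4τ = 0.243 s.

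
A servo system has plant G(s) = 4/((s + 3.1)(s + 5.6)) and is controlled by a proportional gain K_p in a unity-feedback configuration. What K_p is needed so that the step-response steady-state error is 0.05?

The loop is type 0, so e_ss(step) = 1/(1 + K_pos) with K_pos = K_p·G(0).
G(0) = 0.2304. Require 1/(1 + K_p·0.2304) = 0.05, so 1 + 0.2304·K_p = 20.
K_p = (20 − 1)/0.2304 = 82.5.

K_p = 82.5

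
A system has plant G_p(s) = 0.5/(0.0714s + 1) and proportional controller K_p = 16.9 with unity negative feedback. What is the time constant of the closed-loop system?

τ = 0.00756 s

Closed loop: T(s) = K_p·G_p/(1+K_p·G_p) = 8.45/(0.0714s + 1 + 8.45), with pole at s = −(1 + 8.45)/0.0714 = −132.4.
Closed-loop time constant τ = 1/132.4 = 0.00756 s.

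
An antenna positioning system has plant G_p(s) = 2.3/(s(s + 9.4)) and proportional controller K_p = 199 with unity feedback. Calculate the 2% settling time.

T_s ≈ 0.851 s

The closed-loop denominator s² + 9.4s + 457.7 gives ω_n = √457.7 = 21.39 and ζ = 9.4/(2ω_n) = 0.2197.
2% settling time T_s ≈ 4/(ζω_n) = 4/4.7 = 0.851 s.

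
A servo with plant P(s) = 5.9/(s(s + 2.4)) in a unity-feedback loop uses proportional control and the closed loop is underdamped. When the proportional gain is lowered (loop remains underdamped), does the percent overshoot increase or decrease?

decrease

ζ = 2.4/(2√(5.9K_p)) rises as K_p falls; higher damping means less overshoot.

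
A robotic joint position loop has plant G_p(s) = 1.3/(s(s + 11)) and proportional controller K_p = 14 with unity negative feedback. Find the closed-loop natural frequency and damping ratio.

ω_n = 4.27 rad/s, ζ = 1.29

1 + K_p·G_p(s) = 0 gives s² + 11s + 18.2 = 0.
Matching s² + 2ζω_n s + ω_n²: ω_n = √18.2 = 4.266 rad/s and 2ζω_n = 11, so ζ = 11/(2·4.266) = 1.29.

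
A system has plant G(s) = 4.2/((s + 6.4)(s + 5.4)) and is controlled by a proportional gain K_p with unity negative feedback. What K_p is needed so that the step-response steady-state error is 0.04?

K_p = 197

For a type-0 loop with proportional control, e_ss = 1/(1 + K_p·G(0)).
G(0) = 0.1215. Require 1/(1 + K_p·0.1215) = 0.04, so 1 + 0.1215·K_p = 25.
K_p = (25 − 1)/0.1215 = 197.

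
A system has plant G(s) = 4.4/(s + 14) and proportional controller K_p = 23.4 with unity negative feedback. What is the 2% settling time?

Closed-loop transfer function: T(s) = K_p·G(s)/(1 + K_p·G(s)) = 103/(s + 14 + 103) = 103/(s + 117).
Time constant τ = 1/117 = 0.00855 s, so the 2% settling time is about 4τ = 0.0342 s.

T_s ≈ 0.0342 s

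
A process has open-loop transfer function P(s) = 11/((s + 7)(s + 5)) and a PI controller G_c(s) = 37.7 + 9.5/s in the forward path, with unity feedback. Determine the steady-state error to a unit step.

0

The open loop G_c(s)P(s) has a pole at the origin (type 1), so the static position error constant is infinite and e_ss = 1/(1+∞) = 0.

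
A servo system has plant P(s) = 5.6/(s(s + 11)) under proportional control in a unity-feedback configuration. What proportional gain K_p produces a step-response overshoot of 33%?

From %OS = 100·exp(−πζ/√(1−ζ²)) = 33%, ζ = −ln(0.33)/√(π²+ln²(0.33)) = 0.3328.
Characteristic equation s² + 11s + 5.6K_p = 0 gives ζ = 11/(2√(5.6K_p)).
Setting ζ = 0.3328: √(5.6K_p) = 11/(2·0.3328) = 16.53, so K_p = 273.1/5.6 = 48.8.

K_p = 48.8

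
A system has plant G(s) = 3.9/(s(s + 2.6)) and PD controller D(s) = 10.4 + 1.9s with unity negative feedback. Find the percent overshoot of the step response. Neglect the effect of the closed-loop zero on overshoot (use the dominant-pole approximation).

1.85%

Forward path: (10.4 + 1.9s)·3.9/(s(s+2.6)). The closed-loop characteristic equation is s² + (2.6 + 3.9·1.9)s + 3.9·10.4 = 0.
That is s² + 10.01s + 40.56 = 0, so ω_n = 6.369 rad/s and ζ = 10.01/(2·6.369) = 0.7859.
%OS = 100·exp(−πζ/√(1−ζ²)) = 1.85%.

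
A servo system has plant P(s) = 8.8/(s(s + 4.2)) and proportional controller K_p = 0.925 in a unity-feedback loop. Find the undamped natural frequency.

ω_n = 2.85 rad/s

With unity feedback the closed-loop characteristic equation is s² + 4.2s + 0.925·8.8 = s² + 4.2s + 8.14 = 0.
So ω_n² = 8.14 ⇒ ω_n = 2.853 rad/s, and ζ = 4.2/(2ω_n) = 0.736.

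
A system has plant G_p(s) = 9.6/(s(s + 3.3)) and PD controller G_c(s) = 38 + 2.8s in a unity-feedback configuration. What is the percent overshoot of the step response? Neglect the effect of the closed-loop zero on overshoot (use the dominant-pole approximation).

Forward path: (38 + 2.8s)·9.6/(s(s+3.3)). The closed-loop characteristic equation is s² + (3.3 + 9.6·2.8)s + 9.6·38 = 0.
That is s² + 30.18s + 364.8 = 0, so ω_n = 19.1 rad/s and ζ = 30.18/(2·19.1) = 0.7901.
%OS = 100·exp(−πζ/√(1−ζ²)) = 1.74%.

1.74%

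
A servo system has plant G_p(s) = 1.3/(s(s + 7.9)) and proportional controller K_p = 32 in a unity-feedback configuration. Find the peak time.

Closed-loop characteristic equation: s² + 7.9s + 41.6 = 0, so ω_n = 6.45 rad/s and ζ = 7.9/(2·6.45) = 0.6124.
Damped frequency ω_d = ω_n√(1−ζ²) = 5.099 rad/s, so peak time T_p = π/ω_d = 0.616 s.

T_p = 0.616 s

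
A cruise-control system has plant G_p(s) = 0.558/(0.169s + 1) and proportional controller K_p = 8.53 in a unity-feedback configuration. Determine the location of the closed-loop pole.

s = -34.08

Closed loop: T(s) = K_p·G_p/(1+K_p·G_p) = 4.76/(0.169s + 1 + 4.76), with pole at s = −(1 + 4.76)/0.169 = −34.08.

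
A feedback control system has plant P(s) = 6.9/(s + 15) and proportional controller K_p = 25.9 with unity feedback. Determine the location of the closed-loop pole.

s = -193.7

Closed-loop transfer function: T(s) = K_p·P(s)/(1 + K_p·P(s)) = 178.7/(s + 15 + 178.7) = 178.7/(s + 193.7).
The closed-loop pole is at s = −193.7.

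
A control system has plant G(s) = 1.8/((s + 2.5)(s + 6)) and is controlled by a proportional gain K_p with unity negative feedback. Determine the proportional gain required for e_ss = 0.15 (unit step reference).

For a type-0 loop with proportional control, e_ss = 1/(1 + K_p·G(0)).
G(0) = 0.12. Require 1/(1 + K_p·0.12) = 0.15, so 1 + 0.12·K_p = 6.667.
K_p = (6.667 − 1)/0.12 = 47.2.

K_p = 47.2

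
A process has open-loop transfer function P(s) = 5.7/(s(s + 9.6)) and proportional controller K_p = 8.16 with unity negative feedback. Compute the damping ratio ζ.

ζ = 0.704

With unity feedback the closed-loop characteristic equation is s² + 9.6s + 8.16·5.7 = s² + 9.6s + 46.51 = 0.
So ω_n² = 46.51 ⇒ ω_n = 6.82 rad/s, and ζ = 9.6/(2ω_n) = 0.704.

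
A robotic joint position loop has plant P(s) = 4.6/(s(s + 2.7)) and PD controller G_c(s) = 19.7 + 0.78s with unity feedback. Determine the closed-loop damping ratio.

ζ = 0.33

Forward path: (19.7 + 0.78s)·4.6/(s(s+2.7)). The closed-loop characteristic equation is s² + (2.7 + 4.6·0.78)s + 4.6·19.7 = 0.
That is s² + 6.288s + 90.62 = 0, so ω_n = 9.519 rad/s and ζ = 6.288/(2·9.519) = 0.3303.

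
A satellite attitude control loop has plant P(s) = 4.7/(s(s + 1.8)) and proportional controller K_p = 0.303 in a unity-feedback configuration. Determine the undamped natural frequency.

The closed-loop denominator is s(s+1.8) + 0.303·4.7 = s² + 1.8s + 1.424.
So ω_n² = 1.424 ⇒ ω_n = 1.193 rad/s, and ζ = 1.8/(2ω_n) = 0.754.

ω_n = 1.19 rad/s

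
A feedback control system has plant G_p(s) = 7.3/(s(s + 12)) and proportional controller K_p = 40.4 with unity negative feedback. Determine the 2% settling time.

T_s ≈ 0.667 s

Closed-loop characteristic equation: s² + 12s + 294.9 = 0, so ω_n = 17.17 rad/s and ζ = 12/(2·17.17) = 0.3494.
2% settling time T_s ≈ 4/(ζω_n) = 4/6 = 0.667 s.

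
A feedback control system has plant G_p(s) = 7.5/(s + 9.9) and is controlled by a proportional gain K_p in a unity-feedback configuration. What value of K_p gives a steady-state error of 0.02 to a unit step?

Steady-state error for a unit step on this type-0 loop is 1/(1 + K_p·G_p(0)).
G_p(0) = 0.7576. Require 1/(1 + K_p·0.7576) = 0.02, so 1 + 0.7576·K_p = 50.
K_p = (50 − 1)/0.7576 = 64.7.

K_p = 64.7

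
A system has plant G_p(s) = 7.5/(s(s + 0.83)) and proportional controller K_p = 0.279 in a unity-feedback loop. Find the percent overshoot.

39%

Closed-loop characteristic equation: s² + 0.83s + 2.093 = 0, so ω_n = 1.447 rad/s and ζ = 0.83/(2·1.447) = 0.2869.
%OS = 100·exp(−πζ/√(1−ζ²)) = 100·exp(−π·0.2869/√0.9177) = 39%.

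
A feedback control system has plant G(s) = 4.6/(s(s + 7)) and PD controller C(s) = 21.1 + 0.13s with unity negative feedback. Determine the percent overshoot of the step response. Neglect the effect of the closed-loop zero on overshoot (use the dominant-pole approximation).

Forward path: (21.1 + 0.13s)·4.6/(s(s+7)). The closed-loop characteristic equation is s² + (7 + 4.6·0.13)s + 4.6·21.1 = 0.
That is s² + 7.598s + 97.06 = 0, so ω_n = 9.852 rad/s and ζ = 7.598/(2·9.852) = 0.3856.
%OS = 100·exp(−πζ/√(1−ζ²)) = 26.9%.

26.9%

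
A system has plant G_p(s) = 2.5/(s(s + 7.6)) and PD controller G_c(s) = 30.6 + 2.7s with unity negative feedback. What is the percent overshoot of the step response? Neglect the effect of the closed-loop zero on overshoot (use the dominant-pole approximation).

1.1%

Forward path: (30.6 + 2.7s)·2.5/(s(s+7.6)). The closed-loop characteristic equation is s² + (7.6 + 2.5·2.7)s + 2.5·30.6 = 0.
That is s² + 14.35s + 76.5 = 0, so ω_n = 8.746 rad/s and ζ = 14.35/(2·8.746) = 0.8203.
%OS = 100·exp(−πζ/√(1−ζ²)) = 1.1%.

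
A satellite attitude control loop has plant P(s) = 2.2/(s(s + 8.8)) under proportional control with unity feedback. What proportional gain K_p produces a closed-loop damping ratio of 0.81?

K_p = 13.4

Closed-loop characteristic equation: s² + 8.8s + K_p·2.2 = 0.
So ω_n = √(2.2K_p) and 2ζω_n = 8.8, giving ζ = 8.8/(2√(2.2K_p)).
Setting ζ = 0.81: √(2.2K_p) = 8.8/(2·0.81) = 5.432, so K_p = 29.51/2.2 = 13.4.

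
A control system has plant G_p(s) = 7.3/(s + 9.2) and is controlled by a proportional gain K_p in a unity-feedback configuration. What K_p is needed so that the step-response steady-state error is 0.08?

K_p = 14.5

For a type-0 loop with proportional control, e_ss = 1/(1 + K_p·G_p(0)).
G_p(0) = 0.7935. Require 1/(1 + K_p·0.7935) = 0.08, so 1 + 0.7935·K_p = 12.5.
K_p = (12.5 − 1)/0.7935 = 14.5.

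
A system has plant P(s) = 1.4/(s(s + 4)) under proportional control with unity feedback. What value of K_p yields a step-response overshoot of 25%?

K_p = 17.5

From %OS = 100·exp(−πζ/√(1−ζ²)) = 25%, ζ = −ln(0.25)/√(π²+ln²(0.25)) = 0.4037.
Characteristic equation s² + 4s + 1.4K_p = 0 gives ζ = 4/(2√(1.4K_p)).
Setting ζ = 0.4037: √(1.4K_p) = 4/(2·0.4037) = 4.954, so K_p = 24.54/1.4 = 17.5.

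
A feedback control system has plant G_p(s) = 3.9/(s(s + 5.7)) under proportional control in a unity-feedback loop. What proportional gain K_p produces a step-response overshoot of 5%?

From %OS = 100·exp(−πζ/√(1−ζ²)) = 5%, ζ = −ln(0.05)/√(π²+ln²(0.05)) = 0.6901.
Characteristic equation s² + 5.7s + 3.9K_p = 0 gives ζ = 5.7/(2√(3.9K_p)).
Setting ζ = 0.6901: √(3.9K_p) = 5.7/(2·0.6901) = 4.13, so K_p = 17.06/3.9 = 4.37.

K_p = 4.37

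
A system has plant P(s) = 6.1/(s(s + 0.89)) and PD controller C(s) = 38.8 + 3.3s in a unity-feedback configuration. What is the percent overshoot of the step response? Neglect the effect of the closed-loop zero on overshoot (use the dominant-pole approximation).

5.29%

Forward path: (38.8 + 3.3s)·6.1/(s(s+0.89)). The closed-loop characteristic equation is s² + (0.89 + 6.1·3.3)s + 6.1·38.8 = 0.
That is s² + 21.02s + 236.7 = 0, so ω_n = 15.38 rad/s and ζ = 21.02/(2·15.38) = 0.6832.
%OS = 100·exp(−πζ/√(1−ζ²)) = 5.29%.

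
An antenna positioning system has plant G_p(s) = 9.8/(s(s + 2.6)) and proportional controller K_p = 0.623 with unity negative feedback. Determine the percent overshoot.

Closed-loop characteristic equation: s² + 2.6s + 6.105 = 0, so ω_n = 2.471 rad/s and ζ = 2.6/(2·2.471) = 0.5261.
%OS = 100·exp(−πζ/√(1−ζ²)) = 100·exp(−π·0.5261/√0.7232) = 14.3%.

14.3%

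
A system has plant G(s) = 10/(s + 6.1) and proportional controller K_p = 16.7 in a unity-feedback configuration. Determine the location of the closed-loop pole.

Closed-loop transfer function: T(s) = K_p·G(s)/(1 + K_p·G(s)) = 167/(s + 6.1 + 167) = 167/(s + 173.1).
The closed-loop pole is at s = −173.1.

s = -173.1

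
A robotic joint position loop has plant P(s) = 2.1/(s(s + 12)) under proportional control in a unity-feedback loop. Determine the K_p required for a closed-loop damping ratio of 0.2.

Closed-loop characteristic equation: s² + 12s + K_p·2.1 = 0.
So ω_n = √(2.1K_p) and 2ζω_n = 12, giving ζ = 12/(2√(2.1K_p)).
Setting ζ = 0.2: √(2.1K_p) = 12/(2·0.2) = 30, so K_p = 900/2.1 = 429.

K_p = 429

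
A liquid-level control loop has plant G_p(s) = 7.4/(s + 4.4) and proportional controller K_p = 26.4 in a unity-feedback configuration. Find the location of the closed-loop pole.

Closed-loop transfer function: T(s) = K_p·G_p(s)/(1 + K_p·G_p(s)) = 195.4/(s + 4.4 + 195.4) = 195.4/(s + 199.8).
The closed-loop pole is at s = −199.8.

s = -199.8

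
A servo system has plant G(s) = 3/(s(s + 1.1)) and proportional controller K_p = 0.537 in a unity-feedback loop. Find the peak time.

T_p = 2.75 s

The closed-loop denominator s² + 1.1s + 1.611 gives ω_n = √1.611 = 1.269 and ζ = 1.1/(2ω_n) = 0.4333.
Damped frequency ω_d = ω_n√(1−ζ²) = 1.144 rad/s, so peak time T_p = π/ω_d = 2.75 s.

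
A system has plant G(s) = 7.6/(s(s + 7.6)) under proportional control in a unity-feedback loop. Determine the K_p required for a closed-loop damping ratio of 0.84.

Closed-loop characteristic equation: s² + 7.6s + K_p·7.6 = 0.
So ω_n = √(7.6K_p) and 2ζω_n = 7.6, giving ζ = 7.6/(2√(7.6K_p)).
Setting ζ = 0.84: √(7.6K_p) = 7.6/(2·0.84) = 4.524, so K_p = 20.46/7.6 = 2.69.

K_p = 2.69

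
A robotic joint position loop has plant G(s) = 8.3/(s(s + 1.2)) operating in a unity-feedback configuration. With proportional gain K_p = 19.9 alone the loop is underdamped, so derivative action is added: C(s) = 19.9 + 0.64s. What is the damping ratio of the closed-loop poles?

Forward path: (19.9 + 0.64s)·8.3/(s(s+1.2)). The closed-loop characteristic equation is s² + (1.2 + 8.3·0.64)s + 8.3·19.9 = 0.
That is s² + 6.512s + 165.2 = 0, so ω_n = 12.85 rad/s and ζ = 6.512/(2·12.85) = 0.2533.

ζ = 0.253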